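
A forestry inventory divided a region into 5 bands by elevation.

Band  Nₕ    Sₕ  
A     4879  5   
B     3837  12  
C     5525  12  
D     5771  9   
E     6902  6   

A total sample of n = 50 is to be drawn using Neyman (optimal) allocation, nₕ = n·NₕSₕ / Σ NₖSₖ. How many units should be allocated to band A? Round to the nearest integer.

A: NₕSₕ = 4879·5 = 24395
B: NₕSₕ = 3837·12 = 46044
C: NₕSₕ = 5525·12 = 66300
D: NₕSₕ = 5771·9 = 51939
E: NₕSₕ = 6902·6 = 41412
Σ NₕSₕ = 230090.
n_A = 50·24395/230090 = 5.301... → 5.

5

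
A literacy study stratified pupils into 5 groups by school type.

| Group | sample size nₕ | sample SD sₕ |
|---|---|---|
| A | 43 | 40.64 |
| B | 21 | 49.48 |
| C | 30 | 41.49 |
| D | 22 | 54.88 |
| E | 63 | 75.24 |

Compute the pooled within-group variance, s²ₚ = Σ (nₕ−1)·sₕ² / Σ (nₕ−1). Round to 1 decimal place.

3347.6

A: (43−1)·40.64² = 42·1651.6096 = 69367.6032
B: (21−1)·49.48² = 20·2448.2704 = 48965.408
C: (30−1)·41.49² = 29·1721.4201 = 49921.1829
D: (22−1)·54.88² = 21·3011.8144 = 63248.1024
E: (63−1)·75.24² = 62·5661.0576 = 350985.5712
Numerator = 582487.8677; denominator = Σ(nₕ−1) = 174.
s²ₚ = 582487.8677/174 = 3347.631... → 3347.6.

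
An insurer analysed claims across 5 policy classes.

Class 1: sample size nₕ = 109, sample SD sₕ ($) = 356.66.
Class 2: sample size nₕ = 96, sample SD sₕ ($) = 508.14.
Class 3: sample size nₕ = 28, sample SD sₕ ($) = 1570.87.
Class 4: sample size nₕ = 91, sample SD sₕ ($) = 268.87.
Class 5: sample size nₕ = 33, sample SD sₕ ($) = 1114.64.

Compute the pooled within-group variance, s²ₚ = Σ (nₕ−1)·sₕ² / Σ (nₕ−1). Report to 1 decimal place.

429425.2

1: (109−1)·356.66² = 108·127206.3556 = 13738286.4048
2: (96−1)·508.14² = 95·258206.2596 = 24529594.662
3: (28−1)·1570.87² = 27·2467632.5569 = 66626079.0363
4: (91−1)·268.87² = 90·72291.0769 = 6506196.921
5: (33−1)·1114.64² = 32·1242422.3296 = 39757514.5472
Numerator = 151157671.5713; denominator = Σ(nₕ−1) = 352.
s²ₚ = 151157671.5713/352 = 429425.203... → 429425.2.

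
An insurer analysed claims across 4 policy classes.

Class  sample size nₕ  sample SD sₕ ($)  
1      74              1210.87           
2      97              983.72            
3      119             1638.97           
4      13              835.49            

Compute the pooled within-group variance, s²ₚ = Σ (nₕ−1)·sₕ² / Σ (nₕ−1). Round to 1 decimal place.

1: (74−1)·1210.87² = 73·1466206.1569 = 107033049.4537
2: (97−1)·983.72² = 96·967705.0384 = 92899683.6864
3: (119−1)·1638.97² = 118·2686222.6609 = 316974273.9862
4: (13−1)·835.49² = 12·698043.5401 = 8376522.4812
Numerator = 525283529.6075; denominator = Σ(nₕ−1) = 299.
s²ₚ = 525283529.6075/299 = 1756801.102... → 1756801.1.

1756801.1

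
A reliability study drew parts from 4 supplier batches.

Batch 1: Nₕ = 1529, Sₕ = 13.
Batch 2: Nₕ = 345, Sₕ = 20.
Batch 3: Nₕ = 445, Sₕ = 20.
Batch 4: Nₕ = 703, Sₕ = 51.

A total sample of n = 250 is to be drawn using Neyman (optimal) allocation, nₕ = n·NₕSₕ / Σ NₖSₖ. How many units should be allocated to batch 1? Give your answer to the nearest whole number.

69

1: NₕSₕ = 1529·13 = 19877
2: NₕSₕ = 345·20 = 6900
3: NₕSₕ = 445·20 = 8900
4: NₕSₕ = 703·51 = 35853
Σ NₕSₕ = 71530.
n_1 = 250·19877/71530 = 69.471... → 69.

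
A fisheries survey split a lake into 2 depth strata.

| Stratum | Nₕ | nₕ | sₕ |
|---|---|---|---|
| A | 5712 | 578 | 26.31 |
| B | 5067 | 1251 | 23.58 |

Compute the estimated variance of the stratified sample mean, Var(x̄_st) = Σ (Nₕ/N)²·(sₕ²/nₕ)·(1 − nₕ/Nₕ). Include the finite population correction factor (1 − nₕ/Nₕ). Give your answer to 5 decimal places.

0.37624

N = 10779; Wₕ = Nₕ/N.
stratum A: (5712/10779)²·26.31²/578·(1 − 578/5712) = 0.30227413
stratum B: (5067/10779)²·23.58²/1251·(1 − 1251/5067) = 0.07396608
Sum = 0.37624021 → 0.37624.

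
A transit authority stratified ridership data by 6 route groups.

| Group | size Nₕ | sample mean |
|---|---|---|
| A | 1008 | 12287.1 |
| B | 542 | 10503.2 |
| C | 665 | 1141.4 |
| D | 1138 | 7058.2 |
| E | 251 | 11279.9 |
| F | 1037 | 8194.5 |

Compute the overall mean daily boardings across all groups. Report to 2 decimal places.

N = 1008 + 542 + 665 + 1138 + 251 + 1037 = 4641.
The stratified mean weights each stratum mean by its population share Nₕ/N.
Σ Nₕx̄ₕ = 1008·12287.1 + 542·10503.2 + 665·1141.4 + 1138·7058.2 + 251·11279.9 + 1037·8194.5 = 12385396.8 + 5692734.4 + 759031 + 8032231.6 + 2831254.9 + 8497696.5 = 38198345.2.
Divide by N: 38198345.2 / 4641 = 8230.6281... → 8230.63.

8230.63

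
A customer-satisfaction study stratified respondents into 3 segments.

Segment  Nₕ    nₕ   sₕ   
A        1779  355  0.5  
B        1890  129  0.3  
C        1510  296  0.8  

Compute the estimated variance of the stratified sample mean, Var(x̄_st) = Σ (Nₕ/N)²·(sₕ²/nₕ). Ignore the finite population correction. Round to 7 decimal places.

N = 5179. Term for each stratum: Wₕ²sₕ²/nₕ.
Var(x̄_st) = 0.0000830944 + 0.0000929147 + 0.0001838020 = 0.0003598112 → 0.0003598.

0.0003598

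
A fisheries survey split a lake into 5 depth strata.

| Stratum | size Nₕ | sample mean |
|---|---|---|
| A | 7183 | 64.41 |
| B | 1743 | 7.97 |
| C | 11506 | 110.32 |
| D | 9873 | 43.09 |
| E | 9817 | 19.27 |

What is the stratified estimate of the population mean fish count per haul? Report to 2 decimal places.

58.83

N = 7183 + 1743 + 11506 + 9873 + 9817 = 40122.
The stratified mean weights each stratum mean by its population share Nₕ/N.
Σ Nₕx̄ₕ = 7183·64.41 + 1743·7.97 + 11506·110.32 + 9873·43.09 + 9817·19.27 = 462657.03 + 13891.71 + 1269341.92 + 425427.57 + 189173.59 = 2360491.82.
Divide by N: 2360491.82 / 40122 = 58.8329... → 58.83.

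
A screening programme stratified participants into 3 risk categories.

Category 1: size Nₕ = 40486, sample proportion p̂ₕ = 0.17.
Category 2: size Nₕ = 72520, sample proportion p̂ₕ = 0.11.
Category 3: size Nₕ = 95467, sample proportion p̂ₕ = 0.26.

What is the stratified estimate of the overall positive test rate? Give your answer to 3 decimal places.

Wₕ = Nₕ/N with N = 208473: 0.1942, 0.3479, 0.4579.
p̂_st = 0.1942·0.17 + 0.3479·0.11 + 0.4579·0.26 ≈ 0.19034... → 0.190.

0.190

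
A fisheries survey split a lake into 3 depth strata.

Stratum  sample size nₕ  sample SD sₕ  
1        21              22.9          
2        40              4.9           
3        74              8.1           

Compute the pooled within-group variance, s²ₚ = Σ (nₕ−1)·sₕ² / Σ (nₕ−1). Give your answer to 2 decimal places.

1: (21−1)·22.9² = 20·524.41 = 10488.2
2: (40−1)·4.9² = 39·24.01 = 936.39
3: (74−1)·8.1² = 73·65.61 = 4789.53
Numerator = 16214.12; denominator = Σ(nₕ−1) = 132.
s²ₚ = 16214.12/132 = 122.8342... → 122.83.

122.83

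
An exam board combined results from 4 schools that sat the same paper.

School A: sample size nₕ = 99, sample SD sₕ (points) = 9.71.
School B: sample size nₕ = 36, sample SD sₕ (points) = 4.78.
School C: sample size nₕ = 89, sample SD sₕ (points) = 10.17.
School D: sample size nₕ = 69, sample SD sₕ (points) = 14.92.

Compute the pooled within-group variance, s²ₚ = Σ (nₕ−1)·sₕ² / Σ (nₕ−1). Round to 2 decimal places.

A: (99−1)·9.71² = 98·94.2841 = 9239.8418
B: (36−1)·4.78² = 35·22.8484 = 799.694
C: (89−1)·10.17² = 88·103.4289 = 9101.7432
D: (69−1)·14.92² = 68·222.6064 = 15137.2352
Numerator = 34278.5142; denominator = Σ(nₕ−1) = 289.
s²ₚ = 34278.5142/289 = 118.6108... → 118.61.

118.61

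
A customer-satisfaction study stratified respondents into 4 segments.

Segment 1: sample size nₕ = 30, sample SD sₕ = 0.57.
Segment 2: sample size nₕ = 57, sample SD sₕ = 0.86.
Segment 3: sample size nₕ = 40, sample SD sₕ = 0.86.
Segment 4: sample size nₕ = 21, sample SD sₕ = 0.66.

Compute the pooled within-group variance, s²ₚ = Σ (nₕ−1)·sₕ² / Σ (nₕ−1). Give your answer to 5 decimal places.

0.61386

Degrees of freedom: 29 + 56 + 39 + 20 = 144.
Σ(nₕ−1)sₕ² = 29·0.3249 + 56·0.7396 + 39·0.7396 + 20·0.4356 = 88.3961.
s²ₚ = 88.3961 / 144 = 0.6138618... → 0.61386.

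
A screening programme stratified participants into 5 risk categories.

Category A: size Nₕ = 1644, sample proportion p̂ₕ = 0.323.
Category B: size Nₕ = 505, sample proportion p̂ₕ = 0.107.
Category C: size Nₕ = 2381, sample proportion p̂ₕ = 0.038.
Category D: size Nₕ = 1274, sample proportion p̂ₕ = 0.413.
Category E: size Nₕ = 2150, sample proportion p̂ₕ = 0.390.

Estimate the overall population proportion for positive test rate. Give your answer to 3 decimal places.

N = 1644 + 505 + 2381 + 1274 + 2150 = 7954.
Overall proportion = Σ (Nₕ/N)·p̂ₕ.
Σ Nₕp̂ₕ = 531.012 + 54.035 + 90.478 + 526.162 + 838.5 = 2040.187.
2040.187 / 7954 = 0.25650... → 0.256.

0.256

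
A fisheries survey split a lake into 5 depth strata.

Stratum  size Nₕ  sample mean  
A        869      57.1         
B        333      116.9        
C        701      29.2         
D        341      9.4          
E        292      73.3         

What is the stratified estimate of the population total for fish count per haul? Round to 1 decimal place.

133625.8

Estimate total by summing Nₕ·x̄ₕ over strata.
869·57.1 + 333·116.9 + 701·29.2 + 341·9.4 + 292·73.3 = 49619.9 + 38927.7 + 20469.2 + 3205.4 + 21403.6 = 133625.8.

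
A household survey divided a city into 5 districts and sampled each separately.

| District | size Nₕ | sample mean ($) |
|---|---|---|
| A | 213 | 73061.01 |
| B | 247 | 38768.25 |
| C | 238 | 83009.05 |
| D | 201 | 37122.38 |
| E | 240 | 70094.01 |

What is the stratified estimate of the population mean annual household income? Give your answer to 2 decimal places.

N = 213 + 247 + 238 + 201 + 240 = 1139.
Weight each subgroup mean by Nₕ/N and sum.
Σ Nₕx̄ₕ = 213·73061.01 + 247·38768.25 + 238·83009.05 + 201·37122.38 + 240·70094.01 = 15561995.13 + 9575757.75 + 19756153.9 + 7461598.38 + 16822562.4 = 69178067.56.
Divide by N: 69178067.56 / 1139 = 60735.7924... → 60735.79.

60735.79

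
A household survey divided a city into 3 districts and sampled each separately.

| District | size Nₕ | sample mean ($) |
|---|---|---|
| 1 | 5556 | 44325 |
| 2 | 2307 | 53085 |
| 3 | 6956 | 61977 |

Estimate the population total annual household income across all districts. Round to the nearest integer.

Estimate total by summing Nₕ·x̄ₕ over strata.
5556·44325 + 2307·53085 + 6956·61977 = 246269700 + 122467095 + 431112012 = 799848807.

799848807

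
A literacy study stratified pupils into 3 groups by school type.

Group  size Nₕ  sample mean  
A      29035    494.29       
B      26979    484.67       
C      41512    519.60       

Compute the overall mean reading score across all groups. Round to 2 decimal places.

N = 29035 + 26979 + 41512 = 97526.
The stratified mean weights each stratum mean by its population share Nₕ/N.
Σ Nₕx̄ₕ = 29035·494.29 + 26979·484.67 + 41512·519.60 = 14351710.15 + 13075911.93 + 21569635.2 = 48997257.28.
Divide by N: 48997257.28 / 97526 = 502.4020... → 502.40.

502.40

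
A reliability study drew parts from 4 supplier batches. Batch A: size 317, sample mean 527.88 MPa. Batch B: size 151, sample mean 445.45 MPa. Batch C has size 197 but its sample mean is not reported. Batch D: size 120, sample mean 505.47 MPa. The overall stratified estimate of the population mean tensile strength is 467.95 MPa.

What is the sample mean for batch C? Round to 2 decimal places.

365.91

N = 317 + 151 + 197 + 120 = 785.
Overall total = μ·N = 467.95·785 = 367340.75.
Subtract the known strata: 317·527.88 + 151·445.45 + 120·505.47 = 295257.31.
Remaining total for batch C: 367340.75 − 295257.31 = 72083.44.
Divide by its size: 72083.44 / 197 = 365.9058... → 365.91.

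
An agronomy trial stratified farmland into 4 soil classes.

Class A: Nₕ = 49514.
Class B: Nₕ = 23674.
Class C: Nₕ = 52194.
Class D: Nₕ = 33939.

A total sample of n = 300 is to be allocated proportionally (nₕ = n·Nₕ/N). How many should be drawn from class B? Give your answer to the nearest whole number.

Share of class B = 23674/159321 = 0.14859.
Allocate 300 × 0.14859 = 44.578... → 45.

45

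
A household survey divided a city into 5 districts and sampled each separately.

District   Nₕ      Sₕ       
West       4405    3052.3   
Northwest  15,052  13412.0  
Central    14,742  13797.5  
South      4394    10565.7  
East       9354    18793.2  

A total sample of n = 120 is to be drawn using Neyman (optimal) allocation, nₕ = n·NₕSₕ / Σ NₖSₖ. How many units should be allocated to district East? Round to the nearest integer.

33

West: NₕSₕ = 4405·3052.3 = 13445381.5
Northwest: NₕSₕ = 15052·13412.0 = 201877424
Central: NₕSₕ = 14742·13797.5 = 203402745
South: NₕSₕ = 4394·10565.7 = 46425685.8
East: NₕSₕ = 9354·18793.2 = 175791592.8
Σ NₕSₕ = 640942829.1.
n_East = 120·175791592.8/640942829.1 = 32.912... → 33.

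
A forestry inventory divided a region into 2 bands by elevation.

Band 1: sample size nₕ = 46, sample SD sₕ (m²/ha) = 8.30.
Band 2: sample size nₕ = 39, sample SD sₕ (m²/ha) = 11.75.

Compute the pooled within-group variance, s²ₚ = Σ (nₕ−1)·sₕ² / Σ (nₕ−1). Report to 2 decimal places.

Degrees of freedom: 45 + 38 = 83.
Σ(nₕ−1)sₕ² = 45·68.89 + 38·138.0625 = 8346.425.
s²ₚ = 8346.425 / 83 = 100.5593... → 100.56.

100.56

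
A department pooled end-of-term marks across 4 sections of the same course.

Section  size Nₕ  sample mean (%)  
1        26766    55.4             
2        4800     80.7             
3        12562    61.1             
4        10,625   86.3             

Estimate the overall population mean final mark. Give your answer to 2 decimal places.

64.92

x̄_st = (Σ Nₕx̄ₕ) / (Σ Nₕ) = (26766·55.4 + 4800·80.7 + 12562·61.1 + 10625·86.3) / 54753
= 3554672.1 / 54753 = 64.9220... → 64.92.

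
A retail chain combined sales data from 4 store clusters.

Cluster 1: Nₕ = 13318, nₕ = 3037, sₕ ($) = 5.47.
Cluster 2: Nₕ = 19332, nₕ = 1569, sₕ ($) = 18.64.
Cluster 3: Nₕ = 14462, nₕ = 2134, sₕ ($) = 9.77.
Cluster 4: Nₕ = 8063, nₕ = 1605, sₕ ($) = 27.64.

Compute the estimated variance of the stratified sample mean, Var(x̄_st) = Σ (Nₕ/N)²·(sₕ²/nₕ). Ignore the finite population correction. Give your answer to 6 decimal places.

0.040998

N = 55175; Wₕ = Nₕ/N.
cluster 1: (13318/55175)²·5.47²/3037 = 0.000574015
cluster 2: (19332/55175)²·18.64²/1569 = 0.027185527
cluster 3: (14462/55175)²·9.77²/2134 = 0.003073030
cluster 4: (8063/55175)²·27.64²/1605 = 0.010165054
Sum = 0.040997626 → 0.040998.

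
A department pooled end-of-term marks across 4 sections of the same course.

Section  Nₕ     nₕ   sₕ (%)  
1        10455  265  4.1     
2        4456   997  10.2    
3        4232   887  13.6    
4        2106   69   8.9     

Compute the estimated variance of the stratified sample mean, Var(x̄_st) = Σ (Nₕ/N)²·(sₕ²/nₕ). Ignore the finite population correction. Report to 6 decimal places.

0.039493

N = 21249; Wₕ = Nₕ/N.
section 1: (10455/21249)²·4.1²/265 = 0.015356524
section 2: (4456/21249)²·10.2²/997 = 0.004589005
section 3: (4232/21249)²·13.6²/887 = 0.008271200
section 4: (2106/21249)²·8.9²/69 = 0.011276405
Sum = 0.039493134 → 0.039493.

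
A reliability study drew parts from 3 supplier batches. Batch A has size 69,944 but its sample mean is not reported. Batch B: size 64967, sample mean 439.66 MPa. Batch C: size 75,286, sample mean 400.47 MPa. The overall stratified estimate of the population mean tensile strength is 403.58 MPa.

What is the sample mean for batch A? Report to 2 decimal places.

373.41

Σ Nₕx̄ₕ = N·μ, so 69944·x̄_A = 210197·403.58 − (64967·439.66 + 75286·400.47).
= 84831305.26 − 58713175.64 = 26118129.62.
x̄_A = 26118129.62 / 69944 = 373.4149... → 373.41.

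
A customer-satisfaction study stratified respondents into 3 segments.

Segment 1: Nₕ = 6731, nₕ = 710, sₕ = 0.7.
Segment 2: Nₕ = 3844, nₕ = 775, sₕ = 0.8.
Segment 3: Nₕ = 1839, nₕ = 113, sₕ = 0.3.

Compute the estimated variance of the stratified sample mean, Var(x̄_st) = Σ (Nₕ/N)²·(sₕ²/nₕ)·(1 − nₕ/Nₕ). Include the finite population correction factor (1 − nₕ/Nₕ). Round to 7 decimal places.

0.0002611

N = 12414; Wₕ = Nₕ/N.
segment 1: (6731/12414)²·0.7²/710·(1 − 710/6731) = 0.0001814941
segment 2: (3844/12414)²·0.8²/775·(1 − 775/3844) = 0.0000632172
segment 3: (1839/12414)²·0.3²/113·(1 − 113/1839) = 0.0000164045
Sum = 0.0002611158 → 0.0002611.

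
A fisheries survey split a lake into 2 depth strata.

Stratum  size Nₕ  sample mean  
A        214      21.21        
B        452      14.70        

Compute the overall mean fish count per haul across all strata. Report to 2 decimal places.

16.79

N = 666; weights Wₕ = Nₕ/N = (0.3213, 0.6787).
x̄_st = Σ Wₕ·x̄ₕ = 0.3213·21.21 + 0.6787·14.70 ≈ 16.7918...
→ 16.79.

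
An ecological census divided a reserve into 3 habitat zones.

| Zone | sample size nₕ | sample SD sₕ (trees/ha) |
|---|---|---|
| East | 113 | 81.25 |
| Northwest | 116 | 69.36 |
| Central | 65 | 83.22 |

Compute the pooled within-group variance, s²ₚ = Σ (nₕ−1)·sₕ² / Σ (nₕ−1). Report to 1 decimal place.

Degrees of freedom: 112 + 115 + 64 = 291.
Σ(nₕ−1)sₕ² = 112·6601.5625 + 115·4810.8096 + 64·6925.5684 = 1735854.4816.
s²ₚ = 1735854.4816 / 291 = 5965.136... → 5965.1.

5965.1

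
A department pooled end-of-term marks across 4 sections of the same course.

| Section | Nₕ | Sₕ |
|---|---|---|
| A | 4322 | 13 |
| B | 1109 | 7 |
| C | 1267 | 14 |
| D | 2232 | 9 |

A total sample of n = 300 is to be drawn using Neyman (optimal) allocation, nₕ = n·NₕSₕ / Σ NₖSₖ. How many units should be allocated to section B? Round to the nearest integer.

23

Σ NₕSₕ = 4322·13 + 1109·7 + 1267·14 + 2232·9 = 101775.
Share for B: 7763/101775 = 0.07628.
n_B = 300 × 0.07628 = 22.883... → 23.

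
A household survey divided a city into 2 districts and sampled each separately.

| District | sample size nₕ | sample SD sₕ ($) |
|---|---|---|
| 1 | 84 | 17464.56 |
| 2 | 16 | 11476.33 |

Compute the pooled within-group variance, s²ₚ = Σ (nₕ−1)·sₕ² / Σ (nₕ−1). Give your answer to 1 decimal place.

Degrees of freedom: 83 + 15 = 98.
Σ(nₕ−1)sₕ² = 83·305010855.9936 + 15·131706150.2689 = 27291493301.5023.
s²ₚ = 27291493301.5023 / 98 = 278484625.526... → 278484625.5.

278484625.5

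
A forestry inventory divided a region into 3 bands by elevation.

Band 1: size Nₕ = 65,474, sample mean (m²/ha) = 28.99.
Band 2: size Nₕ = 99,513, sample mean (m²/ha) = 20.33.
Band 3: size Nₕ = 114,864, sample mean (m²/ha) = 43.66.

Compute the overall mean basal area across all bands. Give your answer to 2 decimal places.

N = 279851; weights Wₕ = Nₕ/N = (0.2340, 0.3556, 0.4104).
x̄_st = Σ Wₕ·x̄ₕ = 0.2340·28.99 + 0.3556·20.33 + 0.4104·43.66 ≈ 31.9318...
→ 31.93.

31.93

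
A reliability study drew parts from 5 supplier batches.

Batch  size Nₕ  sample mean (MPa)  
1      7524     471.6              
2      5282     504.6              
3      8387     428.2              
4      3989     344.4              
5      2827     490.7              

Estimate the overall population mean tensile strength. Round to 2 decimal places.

448.64

x̄_st = (Σ Nₕx̄ₕ) / (Σ Nₕ) = (7524·471.6 + 5282·504.6 + 8387·428.2 + 3989·344.4 + 2827·490.7) / 28009
= 12565949.5 / 28009 = 448.6397... → 448.64.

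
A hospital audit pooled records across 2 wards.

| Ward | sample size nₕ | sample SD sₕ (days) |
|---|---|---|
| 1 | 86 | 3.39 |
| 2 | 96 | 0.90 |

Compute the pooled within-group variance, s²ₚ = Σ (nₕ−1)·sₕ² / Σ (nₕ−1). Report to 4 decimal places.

Degrees of freedom: 85 + 95 = 180.
Σ(nₕ−1)sₕ² = 85·11.4921 + 95·0.81 = 1053.7785.
s²ₚ = 1053.7785 / 180 = 5.854325 → 5.8543.

5.8543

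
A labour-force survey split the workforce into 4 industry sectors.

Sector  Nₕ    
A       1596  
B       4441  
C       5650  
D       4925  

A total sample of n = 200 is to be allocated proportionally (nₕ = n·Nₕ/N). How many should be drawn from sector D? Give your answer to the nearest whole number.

Share of sector D = 4925/16612 = 0.29647.
Allocate 200 × 0.29647 = 59.294... → 59.

59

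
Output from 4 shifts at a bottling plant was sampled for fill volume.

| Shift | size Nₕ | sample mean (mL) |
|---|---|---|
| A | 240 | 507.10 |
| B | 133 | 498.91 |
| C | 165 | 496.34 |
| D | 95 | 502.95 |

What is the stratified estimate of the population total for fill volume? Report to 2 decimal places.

317735.38

Estimate total by summing Nₕ·x̄ₕ over strata.
240·507.10 + 133·498.91 + 165·496.34 + 95·502.95 = 121704 + 66355.03 + 81896.1 + 47780.25 = 317735.38.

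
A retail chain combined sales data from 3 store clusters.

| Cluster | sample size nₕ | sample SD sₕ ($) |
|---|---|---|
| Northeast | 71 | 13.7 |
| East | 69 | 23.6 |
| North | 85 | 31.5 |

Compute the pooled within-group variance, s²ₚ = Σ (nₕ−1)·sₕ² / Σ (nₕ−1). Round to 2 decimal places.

Degrees of freedom: 70 + 68 + 84 = 222.
Σ(nₕ−1)sₕ² = 70·187.69 + 68·556.96 + 84·992.25 = 134360.58.
s²ₚ = 134360.58 / 222 = 605.2278... → 605.23.

605.23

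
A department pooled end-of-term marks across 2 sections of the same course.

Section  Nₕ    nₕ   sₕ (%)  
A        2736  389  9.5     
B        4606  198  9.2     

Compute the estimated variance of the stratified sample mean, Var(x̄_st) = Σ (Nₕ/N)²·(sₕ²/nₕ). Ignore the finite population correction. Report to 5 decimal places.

0.20046

N = 7342. Term for each stratum: Wₕ²sₕ²/nₕ.
Var(x̄_st) = 0.03221818 + 0.16824012 = 0.20045830 → 0.20046.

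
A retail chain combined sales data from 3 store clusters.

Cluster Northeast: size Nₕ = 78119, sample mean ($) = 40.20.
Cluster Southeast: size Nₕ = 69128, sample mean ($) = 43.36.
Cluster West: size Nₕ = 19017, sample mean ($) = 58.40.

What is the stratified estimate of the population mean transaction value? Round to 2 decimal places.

N = 78119 + 69128 + 19017 = 166264.
The stratified mean weights each stratum mean by its population share Nₕ/N.
Σ Nₕx̄ₕ = 78119·40.20 + 69128·43.36 + 19017·58.40 = 3140383.8 + 2997390.08 + 1110592.8 = 7248366.68.
Divide by N: 7248366.68 / 166264 = 43.5955... → 43.60.

43.60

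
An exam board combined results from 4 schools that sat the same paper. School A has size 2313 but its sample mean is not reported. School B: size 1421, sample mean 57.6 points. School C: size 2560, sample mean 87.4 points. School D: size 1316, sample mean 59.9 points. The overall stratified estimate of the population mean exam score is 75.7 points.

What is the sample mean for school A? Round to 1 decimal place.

N = 2313 + 1421 + 2560 + 1316 = 7610.
Overall total = μ·N = 75.7·7610 = 576077.
Subtract the known strata: 1421·57.6 + 2560·87.4 + 1316·59.9 = 384422.
Remaining total for school A: 576077 − 384422 = 191655.
Divide by its size: 191655 / 2313 = 82.860... → 82.9.

82.9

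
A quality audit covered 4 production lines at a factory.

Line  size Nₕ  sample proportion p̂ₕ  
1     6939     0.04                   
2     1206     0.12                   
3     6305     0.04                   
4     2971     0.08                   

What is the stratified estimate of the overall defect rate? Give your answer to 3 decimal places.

Wₕ = Nₕ/N with N = 17421: 0.3983, 0.0692, 0.3619, 0.1705.
p̂_st = 0.3983·0.04 + 0.0692·0.12 + 0.3619·0.04 + 0.1705·0.08 ≈ 0.05236... → 0.052.

0.052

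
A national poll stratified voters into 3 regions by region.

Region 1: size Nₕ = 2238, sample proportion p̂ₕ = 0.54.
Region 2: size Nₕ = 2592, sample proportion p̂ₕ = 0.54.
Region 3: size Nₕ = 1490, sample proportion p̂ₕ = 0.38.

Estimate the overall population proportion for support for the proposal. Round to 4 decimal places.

0.5023

N = 2238 + 2592 + 1490 = 6320.
Overall proportion = Σ (Nₕ/N)·p̂ₕ.
Σ Nₕp̂ₕ = 1208.52 + 1399.68 + 566.2 = 3174.4.
3174.4 / 6320 = 0.502278... → 0.5023.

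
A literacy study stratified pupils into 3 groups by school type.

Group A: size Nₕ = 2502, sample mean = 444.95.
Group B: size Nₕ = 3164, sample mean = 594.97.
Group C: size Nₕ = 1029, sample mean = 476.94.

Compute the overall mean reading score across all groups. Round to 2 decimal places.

N = 2502 + 3164 + 1029 = 6695.
Weight each subgroup mean by Nₕ/N and sum.
Σ Nₕx̄ₕ = 2502·444.95 + 3164·594.97 + 1029·476.94 = 1113264.9 + 1882485.08 + 490771.26 = 3486521.24.
Divide by N: 3486521.24 / 6695 = 520.7649... → 520.76.

520.76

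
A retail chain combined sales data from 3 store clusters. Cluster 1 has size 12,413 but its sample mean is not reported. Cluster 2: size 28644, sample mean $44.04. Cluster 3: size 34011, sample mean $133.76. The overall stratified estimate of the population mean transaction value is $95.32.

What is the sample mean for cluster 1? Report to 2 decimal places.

108.33

N = 12413 + 28644 + 34011 = 75068.
Overall total = μ·N = 95.32·75068 = 7155481.76.
Subtract the known strata: 28644·44.04 + 34011·133.76 = 5810793.12.
Remaining total for cluster 1: 7155481.76 − 5810793.12 = 1344688.64.
Divide by its size: 1344688.64 / 12413 = 108.3291... → 108.33.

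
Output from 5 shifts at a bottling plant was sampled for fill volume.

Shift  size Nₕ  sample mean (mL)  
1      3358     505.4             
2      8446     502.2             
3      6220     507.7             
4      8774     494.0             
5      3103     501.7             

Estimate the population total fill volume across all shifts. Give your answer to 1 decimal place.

14987739.5

Estimate total by summing Nₕ·x̄ₕ over strata.
3358·505.4 + 8446·502.2 + 6220·507.7 + 8774·494.0 + 3103·501.7 = 1697133.2 + 4241581.2 + 3157894 + 4334356 + 1556775.1 = 14987739.5.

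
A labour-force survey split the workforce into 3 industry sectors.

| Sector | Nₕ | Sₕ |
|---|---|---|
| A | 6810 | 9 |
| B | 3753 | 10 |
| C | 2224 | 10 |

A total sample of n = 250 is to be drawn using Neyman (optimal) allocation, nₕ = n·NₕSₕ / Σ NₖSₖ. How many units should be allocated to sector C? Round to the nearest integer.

46

A: NₕSₕ = 6810·9 = 61290
B: NₕSₕ = 3753·10 = 37530
C: NₕSₕ = 2224·10 = 22240
Σ NₕSₕ = 121060.
n_C = 250·22240/121060 = 45.928... → 46.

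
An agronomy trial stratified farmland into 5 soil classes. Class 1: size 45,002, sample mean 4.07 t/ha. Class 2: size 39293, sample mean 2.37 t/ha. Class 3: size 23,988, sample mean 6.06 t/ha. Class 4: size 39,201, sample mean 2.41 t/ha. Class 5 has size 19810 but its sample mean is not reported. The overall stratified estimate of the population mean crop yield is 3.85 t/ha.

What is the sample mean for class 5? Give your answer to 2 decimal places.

6.46

Σ Nₕx̄ₕ = N·μ, so 19810·x̄_5 = 167294·3.85 − (45002·4.07 + 39293·2.37 + 23988·6.06 + 39201·2.41).
= 644081.9 − 516124.24 = 127957.66.
x̄_5 = 127957.66 / 19810 = 6.4592... → 6.46.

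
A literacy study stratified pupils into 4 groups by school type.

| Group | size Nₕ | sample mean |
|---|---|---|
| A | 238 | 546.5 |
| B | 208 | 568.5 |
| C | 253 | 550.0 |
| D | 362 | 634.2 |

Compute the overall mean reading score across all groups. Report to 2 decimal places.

x̄_st = (Σ Nₕx̄ₕ) / (Σ Nₕ) = (238·546.5 + 208·568.5 + 253·550.0 + 362·634.2) / 1061
= 617045.4 / 1061 = 581.5697... → 581.57.

581.57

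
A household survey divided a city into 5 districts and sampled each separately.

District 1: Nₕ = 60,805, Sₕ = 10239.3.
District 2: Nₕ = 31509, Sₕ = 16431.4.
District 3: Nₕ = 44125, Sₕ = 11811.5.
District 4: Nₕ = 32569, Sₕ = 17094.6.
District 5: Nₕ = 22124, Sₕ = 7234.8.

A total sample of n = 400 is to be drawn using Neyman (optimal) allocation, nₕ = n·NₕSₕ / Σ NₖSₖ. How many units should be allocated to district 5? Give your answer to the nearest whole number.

1: NₕSₕ = 60805·10239.3 = 622600636.5
2: NₕSₕ = 31509·16431.4 = 517736982.6
3: NₕSₕ = 44125·11811.5 = 521182437.5
4: NₕSₕ = 32569·17094.6 = 556754027.4
5: NₕSₕ = 22124·7234.8 = 160062715.2
Σ NₕSₕ = 2378336799.2.
n_5 = 400·160062715.2/2378336799.2 = 26.920... → 27.

27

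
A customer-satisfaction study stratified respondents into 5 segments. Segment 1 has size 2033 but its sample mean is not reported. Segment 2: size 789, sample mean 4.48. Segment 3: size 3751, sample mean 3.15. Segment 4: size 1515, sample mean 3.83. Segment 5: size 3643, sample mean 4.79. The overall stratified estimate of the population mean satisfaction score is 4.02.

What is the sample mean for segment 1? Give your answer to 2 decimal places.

4.21

N = 2033 + 789 + 3751 + 1515 + 3643 = 11731.
Overall total = μ·N = 4.02·11731 = 47158.62.
Subtract the known strata: 789·4.48 + 3751·3.15 + 1515·3.83 + 3643·4.79 = 38602.79.
Remaining total for segment 1: 47158.62 − 38602.79 = 8555.83.
Divide by its size: 8555.83 / 2033 = 4.2085... → 4.21.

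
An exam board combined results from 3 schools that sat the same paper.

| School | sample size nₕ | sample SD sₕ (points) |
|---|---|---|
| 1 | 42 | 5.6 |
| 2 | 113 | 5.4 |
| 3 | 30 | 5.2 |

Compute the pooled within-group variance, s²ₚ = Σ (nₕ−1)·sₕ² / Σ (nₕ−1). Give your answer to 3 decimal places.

Degrees of freedom: 41 + 112 + 29 = 182.
Σ(nₕ−1)sₕ² = 41·31.36 + 112·29.16 + 29·27.04 = 5335.84.
s²ₚ = 5335.84 / 182 = 29.31780... → 29.318.

29.318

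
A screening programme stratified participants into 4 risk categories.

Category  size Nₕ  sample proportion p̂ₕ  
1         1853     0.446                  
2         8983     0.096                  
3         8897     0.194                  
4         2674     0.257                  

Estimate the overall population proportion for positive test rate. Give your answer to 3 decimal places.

Wₕ = Nₕ/N with N = 22407: 0.0827, 0.4009, 0.3971, 0.1193.
p̂_st = 0.0827·0.446 + 0.4009·0.096 + 0.3971·0.194 + 0.1193·0.257 ≈ 0.18307... → 0.183.

0.183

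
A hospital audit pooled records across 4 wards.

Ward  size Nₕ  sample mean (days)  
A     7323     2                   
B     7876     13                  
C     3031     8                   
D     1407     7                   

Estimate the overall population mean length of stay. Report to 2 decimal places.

7.70

x̄_st = (Σ Nₕx̄ₕ) / (Σ Nₕ) = (7323·2 + 7876·13 + 3031·8 + 1407·7) / 19637
= 151131 / 19637 = 7.6962... → 7.70.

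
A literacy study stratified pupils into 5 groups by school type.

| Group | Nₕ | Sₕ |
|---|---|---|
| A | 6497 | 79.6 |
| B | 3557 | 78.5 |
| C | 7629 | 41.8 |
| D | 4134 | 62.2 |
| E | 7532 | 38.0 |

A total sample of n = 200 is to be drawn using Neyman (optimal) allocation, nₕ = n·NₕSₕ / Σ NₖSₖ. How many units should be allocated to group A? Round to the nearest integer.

62

Σ NₕSₕ = 6497·79.6 + 3557·78.5 + 7629·41.8 + 4134·62.2 + 7532·38.0 = 1658628.7.
Share for A: 517161.2/1658628.7 = 0.31180.
n_A = 200 × 0.31180 = 62.360... → 62.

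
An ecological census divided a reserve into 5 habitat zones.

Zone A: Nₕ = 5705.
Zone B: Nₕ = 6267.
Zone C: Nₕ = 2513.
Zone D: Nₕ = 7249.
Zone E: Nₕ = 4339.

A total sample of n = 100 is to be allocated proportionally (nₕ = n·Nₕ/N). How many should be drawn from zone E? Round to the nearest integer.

Share of zone E = 4339/26073 = 0.16642.
Allocate 100 × 0.16642 = 16.642... → 17.

17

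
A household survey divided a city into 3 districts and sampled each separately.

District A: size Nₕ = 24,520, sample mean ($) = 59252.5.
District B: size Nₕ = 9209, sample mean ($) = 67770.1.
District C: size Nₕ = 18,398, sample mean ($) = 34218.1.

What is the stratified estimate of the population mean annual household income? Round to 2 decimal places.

51921.48

x̄_st = (Σ Nₕx̄ₕ) / (Σ Nₕ) = (24520·59252.5 + 9209·67770.1 + 18398·34218.1) / 52127
= 2706510754.7 / 52127 = 51921.4755... → 51921.48.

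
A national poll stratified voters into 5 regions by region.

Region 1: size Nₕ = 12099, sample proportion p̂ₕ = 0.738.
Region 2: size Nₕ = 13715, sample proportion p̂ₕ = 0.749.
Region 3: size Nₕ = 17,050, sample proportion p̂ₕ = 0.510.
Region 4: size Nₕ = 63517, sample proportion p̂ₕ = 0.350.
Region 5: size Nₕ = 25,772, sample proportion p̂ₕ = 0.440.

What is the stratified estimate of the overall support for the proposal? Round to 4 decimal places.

0.4651

N = 12099 + 13715 + 17050 + 63517 + 25772 = 132153.
Overall proportion = Σ (Nₕ/N)·p̂ₕ.
Σ Nₕp̂ₕ = 8929.062 + 10272.535 + 8695.5 + 22230.95 + 11339.68 = 61467.727.
61467.727 / 132153 = 0.465125... → 0.4651.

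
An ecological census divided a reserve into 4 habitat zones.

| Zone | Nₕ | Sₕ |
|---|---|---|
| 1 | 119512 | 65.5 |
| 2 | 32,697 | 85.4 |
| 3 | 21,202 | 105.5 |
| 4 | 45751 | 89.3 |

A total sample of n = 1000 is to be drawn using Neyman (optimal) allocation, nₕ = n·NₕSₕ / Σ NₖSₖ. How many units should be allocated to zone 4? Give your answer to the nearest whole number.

241

1: NₕSₕ = 119512·65.5 = 7828036
2: NₕSₕ = 32697·85.4 = 2792323.8
3: NₕSₕ = 21202·105.5 = 2236811
4: NₕSₕ = 45751·89.3 = 4085564.3
Σ NₕSₕ = 16942735.1.
n_4 = 1000·4085564.3/16942735.1 = 241.140... → 241.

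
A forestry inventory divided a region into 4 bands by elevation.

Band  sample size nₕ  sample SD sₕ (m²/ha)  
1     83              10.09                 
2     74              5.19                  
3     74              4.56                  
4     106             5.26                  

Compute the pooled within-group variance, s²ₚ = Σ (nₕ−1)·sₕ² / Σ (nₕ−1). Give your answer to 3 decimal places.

Degrees of freedom: 82 + 73 + 73 + 105 = 333.
Σ(nₕ−1)sₕ² = 82·101.8081 + 73·26.9361 + 73·20.7936 + 105·27.6676 = 14737.6303.
s²ₚ = 14737.6303 / 333 = 44.25715... → 44.257.

44.257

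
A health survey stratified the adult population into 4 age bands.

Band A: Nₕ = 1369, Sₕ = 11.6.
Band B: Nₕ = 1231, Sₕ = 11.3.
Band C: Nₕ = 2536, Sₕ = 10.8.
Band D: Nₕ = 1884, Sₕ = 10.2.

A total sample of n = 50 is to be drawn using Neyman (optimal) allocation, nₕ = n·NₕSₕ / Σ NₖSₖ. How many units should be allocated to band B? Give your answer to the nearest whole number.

Σ NₕSₕ = 1369·11.6 + 1231·11.3 + 2536·10.8 + 1884·10.2 = 76396.3.
Share for B: 13910.3/76396.3 = 0.18208.
n_B = 50 × 0.18208 = 9.104... → 9.

9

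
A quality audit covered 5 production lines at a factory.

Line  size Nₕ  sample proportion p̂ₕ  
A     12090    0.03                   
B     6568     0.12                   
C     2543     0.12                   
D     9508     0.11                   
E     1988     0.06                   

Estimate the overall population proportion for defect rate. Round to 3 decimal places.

N = 12090 + 6568 + 2543 + 9508 + 1988 = 32697.
Overall proportion = Σ (Nₕ/N)·p̂ₕ.
Σ Nₕp̂ₕ = 362.7 + 788.16 + 305.16 + 1045.88 + 119.28 = 2621.18.
2621.18 / 32697 = 0.08017... → 0.080.

0.080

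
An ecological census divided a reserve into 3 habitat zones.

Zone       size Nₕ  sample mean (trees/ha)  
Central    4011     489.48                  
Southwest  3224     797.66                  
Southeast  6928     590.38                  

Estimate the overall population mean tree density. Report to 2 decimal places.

608.99

x̄_st = (Σ Nₕx̄ₕ) / (Σ Nₕ) = (4011·489.48 + 3224·797.66 + 6928·590.38) / 14163
= 8625112.76 / 14163 = 608.9891... → 608.99.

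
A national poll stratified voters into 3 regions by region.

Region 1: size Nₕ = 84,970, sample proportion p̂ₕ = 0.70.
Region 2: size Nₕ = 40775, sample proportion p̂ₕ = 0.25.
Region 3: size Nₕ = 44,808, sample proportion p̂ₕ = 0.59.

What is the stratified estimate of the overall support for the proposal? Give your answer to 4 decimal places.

0.5635

N = 84970 + 40775 + 44808 = 170553.
Overall proportion = Σ (Nₕ/N)·p̂ₕ.
Σ Nₕp̂ₕ = 59479 + 10193.75 + 26436.72 = 96109.47.
96109.47 / 170553 = 0.563517... → 0.5635.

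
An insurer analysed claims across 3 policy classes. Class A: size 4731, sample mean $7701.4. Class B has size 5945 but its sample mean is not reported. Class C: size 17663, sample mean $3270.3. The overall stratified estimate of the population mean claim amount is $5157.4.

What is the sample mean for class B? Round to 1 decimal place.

N = 4731 + 5945 + 17663 = 28339.
Overall total = μ·N = 5157.4·28339 = 146155558.6.
Subtract the known strata: 4731·7701.4 + 17663·3270.3 = 94198632.3.
Remaining total for class B: 146155558.6 − 94198632.3 = 51956926.3.
Divide by its size: 51956926.3 / 5945 = 8739.601... → 8739.6.

8739.6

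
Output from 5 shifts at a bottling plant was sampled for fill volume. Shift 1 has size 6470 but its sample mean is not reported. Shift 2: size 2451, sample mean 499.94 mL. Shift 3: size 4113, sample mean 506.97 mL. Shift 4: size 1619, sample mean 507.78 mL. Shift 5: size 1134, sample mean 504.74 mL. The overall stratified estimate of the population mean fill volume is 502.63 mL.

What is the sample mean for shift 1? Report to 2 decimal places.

N = 6470 + 2451 + 4113 + 1619 + 1134 = 15787.
Overall total = μ·N = 502.63·15787 = 7935019.81.
Subtract the known strata: 2451·499.94 + 4113·506.97 + 1619·507.78 + 1134·504.74 = 4704991.53.
Remaining total for shift 1: 7935019.81 − 4704991.53 = 3230028.28.
Divide by its size: 3230028.28 / 6470 = 499.2316... → 499.23.

499.23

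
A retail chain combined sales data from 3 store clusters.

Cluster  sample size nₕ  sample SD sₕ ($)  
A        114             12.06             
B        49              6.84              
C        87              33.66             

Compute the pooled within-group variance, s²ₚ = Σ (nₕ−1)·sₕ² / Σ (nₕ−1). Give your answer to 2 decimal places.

A: (114−1)·12.06² = 113·145.4436 = 16435.1268
B: (49−1)·6.84² = 48·46.7856 = 2245.7088
C: (87−1)·33.66² = 86·1132.9956 = 97437.6216
Numerator = 116118.4572; denominator = Σ(nₕ−1) = 247.
s²ₚ = 116118.4572/247 = 470.1152... → 470.12.

470.12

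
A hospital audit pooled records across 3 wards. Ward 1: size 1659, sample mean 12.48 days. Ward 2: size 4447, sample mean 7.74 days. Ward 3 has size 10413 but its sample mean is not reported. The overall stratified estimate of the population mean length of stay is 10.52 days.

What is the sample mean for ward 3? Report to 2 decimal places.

11.39

Σ Nₕx̄ₕ = N·μ, so 10413·x̄_3 = 16519·10.52 − (1659·12.48 + 4447·7.74).
= 173779.88 − 55124.1 = 118655.78.
x̄_3 = 118655.78 / 10413 = 11.3950... → 11.39.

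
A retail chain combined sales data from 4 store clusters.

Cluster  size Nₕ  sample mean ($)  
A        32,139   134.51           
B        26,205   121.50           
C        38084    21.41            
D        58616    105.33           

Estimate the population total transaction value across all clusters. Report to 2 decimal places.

Population total = Σ Nₕ·x̄ₕ (each stratum's size times its mean).
32139·134.51 + 26205·121.50 + 38084·21.41 + 58616·105.33 = 4323016.89 + 3183907.5 + 815378.44 + 6174023.28 = 14496326.11.

14496326.11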